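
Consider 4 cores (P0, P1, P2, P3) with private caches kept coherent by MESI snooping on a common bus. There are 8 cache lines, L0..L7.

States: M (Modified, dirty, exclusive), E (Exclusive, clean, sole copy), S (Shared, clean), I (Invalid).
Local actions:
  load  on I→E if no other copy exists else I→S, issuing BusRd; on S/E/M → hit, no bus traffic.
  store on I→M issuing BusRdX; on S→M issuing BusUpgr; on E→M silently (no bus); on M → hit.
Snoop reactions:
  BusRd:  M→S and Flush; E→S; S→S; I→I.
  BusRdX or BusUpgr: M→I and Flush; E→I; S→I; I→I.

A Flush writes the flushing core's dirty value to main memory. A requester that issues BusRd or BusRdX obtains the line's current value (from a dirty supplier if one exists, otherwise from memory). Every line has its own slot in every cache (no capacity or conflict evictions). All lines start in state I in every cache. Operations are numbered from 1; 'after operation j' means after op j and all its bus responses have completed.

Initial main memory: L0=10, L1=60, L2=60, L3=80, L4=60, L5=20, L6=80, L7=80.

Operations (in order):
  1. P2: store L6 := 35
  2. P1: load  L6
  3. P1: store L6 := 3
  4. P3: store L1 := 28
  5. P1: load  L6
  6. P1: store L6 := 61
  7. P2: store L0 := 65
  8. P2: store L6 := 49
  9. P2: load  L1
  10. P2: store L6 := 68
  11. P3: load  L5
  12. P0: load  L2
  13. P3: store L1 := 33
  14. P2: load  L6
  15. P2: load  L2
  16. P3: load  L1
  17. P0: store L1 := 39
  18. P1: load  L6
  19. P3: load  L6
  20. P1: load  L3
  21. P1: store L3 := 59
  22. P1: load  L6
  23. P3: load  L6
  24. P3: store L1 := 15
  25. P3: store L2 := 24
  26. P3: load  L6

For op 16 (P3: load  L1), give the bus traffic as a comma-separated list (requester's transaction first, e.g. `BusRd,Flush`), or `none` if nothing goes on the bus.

1. P2: store L6 := 35  bus=[BusRdX]  L6: P0=I P1=I P2=M P3=I  mem[L6]=80
2. P1: load  L6  bus=[BusRd,Flush]  L6: P0=I P1=S P2=S P3=I  mem[L6]=35
3. P1: store L6 := 3  bus=[BusUpgr]  L6: P0=I P1=M P2=I P3=I  mem[L6]=35
4. P3: store L1 := 28  bus=[BusRdX]  L1: P0=I P1=I P2=I P3=M  mem[L1]=60
5. P1: load  L6  bus=[-]  L6: P0=I P1=M P2=I P3=I  mem[L6]=35
6. P1: store L6 := 61  bus=[-]  L6: P0=I P1=M P2=I P3=I  mem[L6]=35
7. P2: store L0 := 65  bus=[BusRdX]  L0: P0=I P1=I P2=M P3=I  mem[L0]=10
8. P2: store L6 := 49  bus=[BusRdX,Flush]  L6: P0=I P1=I P2=M P3=I  mem[L6]=61
9. P2: load  L1  bus=[BusRd,Flush]  L1: P0=I P1=I P2=S P3=S  mem[L1]=28
10. P2: store L6 := 68  bus=[-]  L6: P0=I P1=I P2=M P3=I  mem[L6]=61
11. P3: load  L5  bus=[BusRd]  L5: P0=I P1=I P2=I P3=E  mem[L5]=20
12. P0: load  L2  bus=[BusRd]  L2: P0=E P1=I P2=I P3=I  mem[L2]=60
13. P3: store L1 := 33  bus=[BusUpgr]  L1: P0=I P1=I P2=I P3=M  mem[L1]=28
14. P2: load  L6  bus=[-]  L6: P0=I P1=I P2=M P3=I  mem[L6]=61
15. P2: load  L2  bus=[BusRd]  L2: P0=S P1=I P2=S P3=I  mem[L2]=60
16. P3: load  L1  bus=[-]  L1: P0=I P1=I P2=I P3=M  mem[L1]=28
17. P0: store L1 := 39  bus=[BusRdX,Flush]  L1: P0=M P1=I P2=I P3=I  mem[L1]=33
18. P1: load  L6  bus=[BusRd,Flush]  L6: P0=I P1=S P2=S P3=I  mem[L6]=68
19. P3: load  L6  bus=[BusRd]  L6: P0=I P1=S P2=S P3=S  mem[L6]=68
20. P1: load  L3  bus=[BusRd]  L3: P0=I P1=E P2=I P3=I  mem[L3]=80
21. P1: store L3 := 59  bus=[-]  L3: P0=I P1=M P2=I P3=I  mem[L3]=80
22. P1: load  L6  bus=[-]  L6: P0=I P1=S P2=S P3=S  mem[L6]=68
23. P3: load  L6  bus=[-]  L6: P0=I P1=S P2=S P3=S  mem[L6]=68
24. P3: store L1 := 15  bus=[BusRdX,Flush]  L1: P0=I P1=I P2=I P3=M  mem[L1]=39
25. P3: store L2 := 24  bus=[BusRdX]  L2: P0=I P1=I P2=I P3=M  mem[L2]=60
26. P3: load  L6  bus=[-]  L6: P0=I P1=S P2=S P3=S  mem[L6]=68

bus = none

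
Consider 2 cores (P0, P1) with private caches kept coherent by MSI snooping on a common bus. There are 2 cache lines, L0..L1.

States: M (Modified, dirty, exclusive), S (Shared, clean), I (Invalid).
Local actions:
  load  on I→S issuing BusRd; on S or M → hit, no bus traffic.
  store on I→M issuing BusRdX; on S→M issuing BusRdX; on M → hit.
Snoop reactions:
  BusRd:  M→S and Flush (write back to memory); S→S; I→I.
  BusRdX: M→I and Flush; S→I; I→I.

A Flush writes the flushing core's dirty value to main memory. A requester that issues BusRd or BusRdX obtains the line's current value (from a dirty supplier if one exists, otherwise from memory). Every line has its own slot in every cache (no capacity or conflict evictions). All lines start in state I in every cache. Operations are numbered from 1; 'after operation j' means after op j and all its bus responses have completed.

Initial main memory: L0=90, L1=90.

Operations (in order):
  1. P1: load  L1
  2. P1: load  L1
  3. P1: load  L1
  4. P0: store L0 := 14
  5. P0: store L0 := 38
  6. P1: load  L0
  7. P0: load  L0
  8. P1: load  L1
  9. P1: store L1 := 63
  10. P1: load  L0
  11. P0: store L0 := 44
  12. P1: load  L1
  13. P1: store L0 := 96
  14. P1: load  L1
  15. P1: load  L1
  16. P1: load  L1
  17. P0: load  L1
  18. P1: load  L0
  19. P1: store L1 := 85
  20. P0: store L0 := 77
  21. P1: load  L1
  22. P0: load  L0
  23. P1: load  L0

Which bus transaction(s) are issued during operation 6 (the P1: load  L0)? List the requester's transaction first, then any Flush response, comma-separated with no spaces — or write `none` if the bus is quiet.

bus = BusRd,Flush

  op1 P1: load  L1 → I/S on L1; bus BusRd; mem=90
  op2 P1: load  L1 → I/S on L1; bus (none); mem=90
  op3 P1: load  L1 → I/S on L1; bus (none); mem=90
  op4 P0: store L0 := 14 → M/I on L0; bus BusRdX; mem=90
  op5 P0: store L0 := 38 → M/I on L0; bus (none); mem=90
  op6 P1: load  L0 → S/S on L0; bus BusRd Flush; mem=38
  op7 P0: load  L0 → S/S on L0; bus (none); mem=38
  op8 P1: load  L1 → I/S on L1; bus (none); mem=90
  op9 P1: store L1 := 63 → I/M on L1; bus BusRdX; mem=90
  op10 P1: load  L0 → S/S on L0; bus (none); mem=38
  op11 P0: store L0 := 44 → M/I on L0; bus BusRdX; mem=38
  op12 P1: load  L1 → I/M on L1; bus (none); mem=90
  op13 P1: store L0 := 96 → I/M on L0; bus BusRdX Flush; mem=44
  op14 P1: load  L1 → I/M on L1; bus (none); mem=90
  op15 P1: load  L1 → I/M on L1; bus (none); mem=90
  op16 P1: load  L1 → I/M on L1; bus (none); mem=90
  op17 P0: load  L1 → S/S on L1; bus BusRd Flush; mem=63
  op18 P1: load  L0 → I/M on L0; bus (none); mem=44
  op19 P1: store L1 := 85 → I/M on L1; bus BusRdX; mem=63
  op20 P0: store L0 := 77 → M/I on L0; bus BusRdX Flush; mem=96
  op21 P1: load  L1 → I/M on L1; bus (none); mem=63
  op22 P0: load  L0 → M/I on L0; bus (none); mem=96
  op23 P1: load  L0 → S/S on L0; bus BusRd Flush; mem=77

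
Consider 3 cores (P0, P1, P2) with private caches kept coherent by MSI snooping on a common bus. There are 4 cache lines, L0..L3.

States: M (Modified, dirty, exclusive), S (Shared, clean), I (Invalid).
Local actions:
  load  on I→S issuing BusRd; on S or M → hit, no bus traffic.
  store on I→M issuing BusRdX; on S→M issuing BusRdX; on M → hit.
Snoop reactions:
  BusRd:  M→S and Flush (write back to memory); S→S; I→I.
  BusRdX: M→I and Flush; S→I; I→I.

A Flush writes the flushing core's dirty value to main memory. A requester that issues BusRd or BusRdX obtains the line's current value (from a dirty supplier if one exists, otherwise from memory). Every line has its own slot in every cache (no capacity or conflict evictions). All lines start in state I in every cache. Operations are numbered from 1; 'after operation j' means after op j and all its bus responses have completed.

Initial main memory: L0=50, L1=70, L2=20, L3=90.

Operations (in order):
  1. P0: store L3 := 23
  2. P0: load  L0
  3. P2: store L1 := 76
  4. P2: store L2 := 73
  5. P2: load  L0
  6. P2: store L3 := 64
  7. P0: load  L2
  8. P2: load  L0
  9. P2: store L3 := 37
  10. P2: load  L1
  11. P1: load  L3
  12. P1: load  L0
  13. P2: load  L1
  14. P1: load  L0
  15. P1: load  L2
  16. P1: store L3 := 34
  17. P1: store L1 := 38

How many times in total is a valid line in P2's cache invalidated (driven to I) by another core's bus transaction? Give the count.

1. P0: store L3 := 23  bus=[BusRdX]  L3: P0=M P1=I P2=I  mem[L3]=90
2. P0: load  L0  bus=[BusRd]  L0: P0=S P1=I P2=I  mem[L0]=50
3. P2: store L1 := 76  bus=[BusRdX]  L1: P0=I P1=I P2=M  mem[L1]=70
4. P2: store L2 := 73  bus=[BusRdX]  L2: P0=I P1=I P2=M  mem[L2]=20
5. P2: load  L0  bus=[BusRd]  L0: P0=S P1=I P2=S  mem[L0]=50
6. P2: store L3 := 64  bus=[BusRdX,Flush]  L3: P0=I P1=I P2=M  mem[L3]=23
7. P0: load  L2  bus=[BusRd,Flush]  L2: P0=S P1=I P2=S  mem[L2]=73
8. P2: load  L0  bus=[-]  L0: P0=S P1=I P2=S  mem[L0]=50
9. P2: store L3 := 37  bus=[-]  L3: P0=I P1=I P2=M  mem[L3]=23
10. P2: load  L1  bus=[-]  L1: P0=I P1=I P2=M  mem[L1]=70
11. P1: load  L3  bus=[BusRd,Flush]  L3: P0=I P1=S P2=S  mem[L3]=37
12. P1: load  L0  bus=[BusRd]  L0: P0=S P1=S P2=S  mem[L0]=50
13. P2: load  L1  bus=[-]  L1: P0=I P1=I P2=M  mem[L1]=70
14. P1: load  L0  bus=[-]  L0: P0=S P1=S P2=S  mem[L0]=50
15. P1: load  L2  bus=[BusRd]  L2: P0=S P1=S P2=S  mem[L2]=73
16. P1: store L3 := 34  bus=[BusRdX]  L3: P0=I P1=M P2=I  mem[L3]=37
17. P1: store L1 := 38  bus=[BusRdX,Flush]  L1: P0=I P1=M P2=I  mem[L1]=76

invalidations = 2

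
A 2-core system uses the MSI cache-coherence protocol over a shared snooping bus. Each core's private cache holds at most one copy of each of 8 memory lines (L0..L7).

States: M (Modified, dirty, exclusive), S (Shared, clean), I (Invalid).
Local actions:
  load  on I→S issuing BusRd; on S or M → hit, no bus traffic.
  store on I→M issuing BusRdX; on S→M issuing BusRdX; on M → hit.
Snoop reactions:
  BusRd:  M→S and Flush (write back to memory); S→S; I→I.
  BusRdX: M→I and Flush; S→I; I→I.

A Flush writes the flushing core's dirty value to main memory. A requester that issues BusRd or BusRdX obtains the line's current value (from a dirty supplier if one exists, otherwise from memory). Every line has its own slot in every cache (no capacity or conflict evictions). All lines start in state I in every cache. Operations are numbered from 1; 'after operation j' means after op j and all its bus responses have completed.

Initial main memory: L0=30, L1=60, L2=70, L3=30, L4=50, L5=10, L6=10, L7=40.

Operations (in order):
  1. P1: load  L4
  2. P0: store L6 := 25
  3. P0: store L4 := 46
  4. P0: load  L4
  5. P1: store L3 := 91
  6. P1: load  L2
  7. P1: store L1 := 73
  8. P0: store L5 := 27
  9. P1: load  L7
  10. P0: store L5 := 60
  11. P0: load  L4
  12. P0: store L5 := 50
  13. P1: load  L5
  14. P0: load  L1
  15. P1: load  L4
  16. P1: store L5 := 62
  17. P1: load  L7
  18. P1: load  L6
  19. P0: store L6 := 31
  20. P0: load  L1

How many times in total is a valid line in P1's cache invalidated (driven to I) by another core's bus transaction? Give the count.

1. P1: load  L4  bus=[BusRd]  L4: P0=I P1=S  mem[L4]=50
2. P0: store L6 := 25  bus=[BusRdX]  L6: P0=M P1=I  mem[L6]=10
3. P0: store L4 := 46  bus=[BusRdX]  L4: P0=M P1=I  mem[L4]=50
4. P0: load  L4  bus=[-]  L4: P0=M P1=I  mem[L4]=50
5. P1: store L3 := 91  bus=[BusRdX]  L3: P0=I P1=M  mem[L3]=30
6. P1: load  L2  bus=[BusRd]  L2: P0=I P1=S  mem[L2]=70
7. P1: store L1 := 73  bus=[BusRdX]  L1: P0=I P1=M  mem[L1]=60
8. P0: store L5 := 27  bus=[BusRdX]  L5: P0=M P1=I  mem[L5]=10
9. P1: load  L7  bus=[BusRd]  L7: P0=I P1=S  mem[L7]=40
10. P0: store L5 := 60  bus=[-]  L5: P0=M P1=I  mem[L5]=10
11. P0: load  L4  bus=[-]  L4: P0=M P1=I  mem[L4]=50
12. P0: store L5 := 50  bus=[-]  L5: P0=M P1=I  mem[L5]=10
13. P1: load  L5  bus=[BusRd,Flush]  L5: P0=S P1=S  mem[L5]=50
14. P0: load  L1  bus=[BusRd,Flush]  L1: P0=S P1=S  mem[L1]=73
15. P1: load  L4  bus=[BusRd,Flush]  L4: P0=S P1=S  mem[L4]=46
16. P1: store L5 := 62  bus=[BusRdX]  L5: P0=I P1=M  mem[L5]=50
17. P1: load  L7  bus=[-]  L7: P0=I P1=S  mem[L7]=40
18. P1: load  L6  bus=[BusRd,Flush]  L6: P0=S P1=S  mem[L6]=25
19. P0: store L6 := 31  bus=[BusRdX]  L6: P0=M P1=I  mem[L6]=25
20. P0: load  L1  bus=[-]  L1: P0=S P1=S  mem[L1]=73

invalidations = 2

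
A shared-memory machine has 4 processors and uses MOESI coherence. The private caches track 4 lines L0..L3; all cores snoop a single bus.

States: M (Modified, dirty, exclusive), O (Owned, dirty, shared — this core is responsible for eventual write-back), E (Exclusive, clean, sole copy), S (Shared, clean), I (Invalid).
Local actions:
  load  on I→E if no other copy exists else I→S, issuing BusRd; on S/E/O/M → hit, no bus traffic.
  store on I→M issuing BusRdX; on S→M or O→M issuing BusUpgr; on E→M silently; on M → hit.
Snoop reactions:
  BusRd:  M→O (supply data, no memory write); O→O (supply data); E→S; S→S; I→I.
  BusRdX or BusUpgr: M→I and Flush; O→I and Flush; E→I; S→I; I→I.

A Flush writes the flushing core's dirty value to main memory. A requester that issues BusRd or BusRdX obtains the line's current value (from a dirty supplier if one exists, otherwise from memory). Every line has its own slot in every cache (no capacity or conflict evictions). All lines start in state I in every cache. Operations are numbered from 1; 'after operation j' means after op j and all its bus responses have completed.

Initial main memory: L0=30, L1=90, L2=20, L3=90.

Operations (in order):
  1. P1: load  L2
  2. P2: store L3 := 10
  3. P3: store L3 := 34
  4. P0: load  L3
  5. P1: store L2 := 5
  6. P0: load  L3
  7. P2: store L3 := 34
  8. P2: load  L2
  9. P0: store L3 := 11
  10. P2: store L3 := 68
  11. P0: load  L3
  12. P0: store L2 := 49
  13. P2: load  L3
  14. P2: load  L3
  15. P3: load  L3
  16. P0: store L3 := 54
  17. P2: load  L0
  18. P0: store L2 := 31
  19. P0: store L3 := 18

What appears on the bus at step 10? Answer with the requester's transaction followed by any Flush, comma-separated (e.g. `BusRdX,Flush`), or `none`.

  op1 P1: load  L2 → I/E/I/I on L2; bus BusRd; mem=20
  op2 P2: store L3 := 10 → I/I/M/I on L3; bus BusRdX; mem=90
  op3 P3: store L3 := 34 → I/I/I/M on L3; bus BusRdX Flush; mem=10
  op4 P0: load  L3 → S/I/I/O on L3; bus BusRd; mem=10
  op5 P1: store L2 := 5 → I/M/I/I on L2; bus (none); mem=20
  op6 P0: load  L3 → S/I/I/O on L3; bus (none); mem=10
  op7 P2: store L3 := 34 → I/I/M/I on L3; bus BusRdX Flush; mem=34
  op8 P2: load  L2 → I/O/S/I on L2; bus BusRd; mem=20
  op9 P0: store L3 := 11 → M/I/I/I on L3; bus BusRdX Flush; mem=34
  op10 P2: store L3 := 68 → I/I/M/I on L3; bus BusRdX Flush; mem=11
  op11 P0: load  L3 → S/I/O/I on L3; bus BusRd; mem=11
  op12 P0: store L2 := 49 → M/I/I/I on L2; bus BusRdX Flush; mem=5
  op13 P2: load  L3 → S/I/O/I on L3; bus (none); mem=11
  op14 P2: load  L3 → S/I/O/I on L3; bus (none); mem=11
  op15 P3: load  L3 → S/I/O/S on L3; bus BusRd; mem=11
  op16 P0: store L3 := 54 → M/I/I/I on L3; bus BusUpgr Flush; mem=68
  op17 P2: load  L0 → I/I/E/I on L0; bus BusRd; mem=30
  op18 P0: store L2 := 31 → M/I/I/I on L2; bus (none); mem=5
  op19 P0: store L3 := 18 → M/I/I/I on L3; bus (none); mem=68

bus = BusRdX,Flush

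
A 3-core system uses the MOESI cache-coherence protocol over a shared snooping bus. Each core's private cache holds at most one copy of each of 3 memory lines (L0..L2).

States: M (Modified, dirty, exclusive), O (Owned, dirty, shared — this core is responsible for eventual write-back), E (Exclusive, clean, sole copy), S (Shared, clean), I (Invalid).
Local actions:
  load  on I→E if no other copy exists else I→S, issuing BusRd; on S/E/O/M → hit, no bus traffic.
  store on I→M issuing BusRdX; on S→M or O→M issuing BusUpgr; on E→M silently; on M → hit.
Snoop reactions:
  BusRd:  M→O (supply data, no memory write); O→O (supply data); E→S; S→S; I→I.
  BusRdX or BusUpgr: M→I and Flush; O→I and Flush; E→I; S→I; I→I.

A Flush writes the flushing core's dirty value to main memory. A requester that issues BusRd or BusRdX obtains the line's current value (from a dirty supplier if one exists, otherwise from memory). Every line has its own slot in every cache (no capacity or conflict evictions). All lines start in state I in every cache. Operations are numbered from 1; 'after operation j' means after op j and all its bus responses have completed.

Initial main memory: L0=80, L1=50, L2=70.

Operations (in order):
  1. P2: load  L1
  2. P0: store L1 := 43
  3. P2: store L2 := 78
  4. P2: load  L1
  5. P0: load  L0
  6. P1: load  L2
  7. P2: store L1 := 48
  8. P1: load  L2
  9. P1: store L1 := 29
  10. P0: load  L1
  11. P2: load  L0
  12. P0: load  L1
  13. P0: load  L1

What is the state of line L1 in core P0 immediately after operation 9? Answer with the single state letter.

state = I

1. P2: load  L1  bus=[BusRd]  L1: P0=I P1=I P2=E  mem[L1]=50
2. P0: store L1 := 43  bus=[BusRdX]  L1: P0=M P1=I P2=I  mem[L1]=50
3. P2: store L2 := 78  bus=[BusRdX]  L2: P0=I P1=I P2=M  mem[L2]=70
4. P2: load  L1  bus=[BusRd]  L1: P0=O P1=I P2=S  mem[L1]=50
5. P0: load  L0  bus=[BusRd]  L0: P0=E P1=I P2=I  mem[L0]=80
6. P1: load  L2  bus=[BusRd]  L2: P0=I P1=S P2=O  mem[L2]=70
7. P2: store L1 := 48  bus=[BusUpgr,Flush]  L1: P0=I P1=I P2=M  mem[L1]=43
8. P1: load  L2  bus=[-]  L2: P0=I P1=S P2=O  mem[L2]=70
9. P1: store L1 := 29  bus=[BusRdX,Flush]  L1: P0=I P1=M P2=I  mem[L1]=48
10. P0: load  L1  bus=[BusRd]  L1: P0=S P1=O P2=I  mem[L1]=48
11. P2: load  L0  bus=[BusRd]  L0: P0=S P1=I P2=S  mem[L0]=80
12. P0: load  L1  bus=[-]  L1: P0=S P1=O P2=I  mem[L1]=48
13. P0: load  L1  bus=[-]  L1: P0=S P1=O P2=I  mem[L1]=48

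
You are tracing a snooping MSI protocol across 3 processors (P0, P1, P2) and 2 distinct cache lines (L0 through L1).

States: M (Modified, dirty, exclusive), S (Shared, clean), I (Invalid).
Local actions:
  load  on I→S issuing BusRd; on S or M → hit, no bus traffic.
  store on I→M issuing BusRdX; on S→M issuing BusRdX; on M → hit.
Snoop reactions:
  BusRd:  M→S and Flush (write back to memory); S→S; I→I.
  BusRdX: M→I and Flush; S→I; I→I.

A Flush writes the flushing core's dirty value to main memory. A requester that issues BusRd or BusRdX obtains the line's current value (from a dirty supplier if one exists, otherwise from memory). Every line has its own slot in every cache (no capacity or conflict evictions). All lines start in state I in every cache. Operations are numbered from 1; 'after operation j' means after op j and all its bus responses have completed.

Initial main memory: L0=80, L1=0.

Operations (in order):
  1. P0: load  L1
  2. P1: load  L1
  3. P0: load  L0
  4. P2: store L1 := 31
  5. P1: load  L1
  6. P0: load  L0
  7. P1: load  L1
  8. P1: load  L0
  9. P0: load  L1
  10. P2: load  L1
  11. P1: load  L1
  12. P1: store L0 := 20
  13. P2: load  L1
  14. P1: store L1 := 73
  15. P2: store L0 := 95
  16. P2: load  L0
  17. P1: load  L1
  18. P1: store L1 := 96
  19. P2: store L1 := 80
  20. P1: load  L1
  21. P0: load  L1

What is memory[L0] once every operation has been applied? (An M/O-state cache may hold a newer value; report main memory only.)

memory[L0] = 20

1. P0: load  L1  bus=[BusRd]  L1: P0=S P1=I P2=I  mem[L1]=0
2. P1: load  L1  bus=[BusRd]  L1: P0=S P1=S P2=I  mem[L1]=0
3. P0: load  L0  bus=[BusRd]  L0: P0=S P1=I P2=I  mem[L0]=80
4. P2: store L1 := 31  bus=[BusRdX]  L1: P0=I P1=I P2=M  mem[L1]=0
5. P1: load  L1  bus=[BusRd,Flush]  L1: P0=I P1=S P2=S  mem[L1]=31
6. P0: load  L0  bus=[-]  L0: P0=S P1=I P2=I  mem[L0]=80
7. P1: load  L1  bus=[-]  L1: P0=I P1=S P2=S  mem[L1]=31
8. P1: load  L0  bus=[BusRd]  L0: P0=S P1=S P2=I  mem[L0]=80
9. P0: load  L1  bus=[BusRd]  L1: P0=S P1=S P2=S  mem[L1]=31
10. P2: load  L1  bus=[-]  L1: P0=S P1=S P2=S  mem[L1]=31
11. P1: load  L1  bus=[-]  L1: P0=S P1=S P2=S  mem[L1]=31
12. P1: store L0 := 20  bus=[BusRdX]  L0: P0=I P1=M P2=I  mem[L0]=80
13. P2: load  L1  bus=[-]  L1: P0=S P1=S P2=S  mem[L1]=31
14. P1: store L1 := 73  bus=[BusRdX]  L1: P0=I P1=M P2=I  mem[L1]=31
15. P2: store L0 := 95  bus=[BusRdX,Flush]  L0: P0=I P1=I P2=M  mem[L0]=20
16. P2: load  L0  bus=[-]  L0: P0=I P1=I P2=M  mem[L0]=20
17. P1: load  L1  bus=[-]  L1: P0=I P1=M P2=I  mem[L1]=31
18. P1: store L1 := 96  bus=[-]  L1: P0=I P1=M P2=I  mem[L1]=31
19. P2: store L1 := 80  bus=[BusRdX,Flush]  L1: P0=I P1=I P2=M  mem[L1]=96
20. P1: load  L1  bus=[BusRd,Flush]  L1: P0=I P1=S P2=S  mem[L1]=80
21. P0: load  L1  bus=[BusRd]  L1: P0=S P1=S P2=S  mem[L1]=80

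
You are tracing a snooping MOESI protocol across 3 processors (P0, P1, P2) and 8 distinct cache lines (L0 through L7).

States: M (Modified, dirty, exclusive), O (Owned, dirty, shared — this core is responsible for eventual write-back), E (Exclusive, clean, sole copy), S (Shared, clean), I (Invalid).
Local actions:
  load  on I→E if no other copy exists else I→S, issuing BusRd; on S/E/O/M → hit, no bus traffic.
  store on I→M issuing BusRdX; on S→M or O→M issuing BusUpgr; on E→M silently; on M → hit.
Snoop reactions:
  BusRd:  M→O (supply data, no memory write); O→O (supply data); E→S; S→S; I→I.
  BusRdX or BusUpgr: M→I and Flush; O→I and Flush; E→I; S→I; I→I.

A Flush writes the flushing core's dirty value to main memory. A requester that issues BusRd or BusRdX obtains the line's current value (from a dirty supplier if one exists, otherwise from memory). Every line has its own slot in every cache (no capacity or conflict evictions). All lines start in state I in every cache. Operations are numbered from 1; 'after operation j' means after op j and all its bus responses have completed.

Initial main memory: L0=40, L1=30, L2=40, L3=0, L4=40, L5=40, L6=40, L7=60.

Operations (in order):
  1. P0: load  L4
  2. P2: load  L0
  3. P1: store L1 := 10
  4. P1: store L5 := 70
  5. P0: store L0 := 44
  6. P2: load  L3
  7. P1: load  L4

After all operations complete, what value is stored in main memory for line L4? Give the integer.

step 1: P0: load  L4  ⟶  EII  (L4)  txn=BusRd  M[L4]=40
step 2: P2: load  L0  ⟶  IIE  (L0)  txn=BusRd  M[L0]=40
step 3: P1: store L1 := 10  ⟶  IMI  (L1)  txn=BusRdX  M[L1]=30
step 4: P1: store L5 := 70  ⟶  IMI  (L5)  txn=BusRdX  M[L5]=40
step 5: P0: store L0 := 44  ⟶  MII  (L0)  txn=BusRdX  M[L0]=40
step 6: P2: load  L3  ⟶  IIE  (L3)  txn=BusRd  M[L3]=0
step 7: P1: load  L4  ⟶  SSI  (L4)  txn=BusRd  M[L4]=40

memory[L4] = 40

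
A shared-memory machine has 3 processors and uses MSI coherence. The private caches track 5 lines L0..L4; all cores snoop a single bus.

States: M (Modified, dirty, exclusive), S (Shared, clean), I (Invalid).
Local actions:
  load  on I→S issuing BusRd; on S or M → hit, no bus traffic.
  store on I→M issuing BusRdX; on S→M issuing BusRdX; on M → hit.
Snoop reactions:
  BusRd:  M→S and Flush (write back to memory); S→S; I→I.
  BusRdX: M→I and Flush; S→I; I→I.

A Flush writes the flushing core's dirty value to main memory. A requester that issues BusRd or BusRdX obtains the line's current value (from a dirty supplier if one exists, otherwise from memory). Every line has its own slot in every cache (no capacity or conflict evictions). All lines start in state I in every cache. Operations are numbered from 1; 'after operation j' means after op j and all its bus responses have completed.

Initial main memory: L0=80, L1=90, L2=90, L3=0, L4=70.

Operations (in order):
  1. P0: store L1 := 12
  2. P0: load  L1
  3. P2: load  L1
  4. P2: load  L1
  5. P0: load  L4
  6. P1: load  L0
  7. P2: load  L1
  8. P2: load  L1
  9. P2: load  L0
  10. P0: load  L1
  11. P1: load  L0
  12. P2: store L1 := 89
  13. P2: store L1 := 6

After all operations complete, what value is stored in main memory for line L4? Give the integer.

memory[L4] = 70

step 1: P0: store L1 := 12  ⟶  MII  (L1)  txn=BusRdX  M[L1]=90
step 2: P0: load  L1  ⟶  MII  (L1)  txn=∅  M[L1]=90
step 3: P2: load  L1  ⟶  SIS  (L1)  txn=BusRd+Flush  M[L1]=12
step 4: P2: load  L1  ⟶  SIS  (L1)  txn=∅  M[L1]=12
step 5: P0: load  L4  ⟶  SII  (L4)  txn=BusRd  M[L4]=70
step 6: P1: load  L0  ⟶  ISI  (L0)  txn=BusRd  M[L0]=80
step 7: P2: load  L1  ⟶  SIS  (L1)  txn=∅  M[L1]=12
step 8: P2: load  L1  ⟶  SIS  (L1)  txn=∅  M[L1]=12
step 9: P2: load  L0  ⟶  ISS  (L0)  txn=BusRd  M[L0]=80
step 10: P0: load  L1  ⟶  SIS  (L1)  txn=∅  M[L1]=12
step 11: P1: load  L0  ⟶  ISS  (L0)  txn=∅  M[L0]=80
step 12: P2: store L1 := 89  ⟶  IIM  (L1)  txn=BusRdX  M[L1]=12
step 13: P2: store L1 := 6  ⟶  IIM  (L1)  txn=∅  M[L1]=12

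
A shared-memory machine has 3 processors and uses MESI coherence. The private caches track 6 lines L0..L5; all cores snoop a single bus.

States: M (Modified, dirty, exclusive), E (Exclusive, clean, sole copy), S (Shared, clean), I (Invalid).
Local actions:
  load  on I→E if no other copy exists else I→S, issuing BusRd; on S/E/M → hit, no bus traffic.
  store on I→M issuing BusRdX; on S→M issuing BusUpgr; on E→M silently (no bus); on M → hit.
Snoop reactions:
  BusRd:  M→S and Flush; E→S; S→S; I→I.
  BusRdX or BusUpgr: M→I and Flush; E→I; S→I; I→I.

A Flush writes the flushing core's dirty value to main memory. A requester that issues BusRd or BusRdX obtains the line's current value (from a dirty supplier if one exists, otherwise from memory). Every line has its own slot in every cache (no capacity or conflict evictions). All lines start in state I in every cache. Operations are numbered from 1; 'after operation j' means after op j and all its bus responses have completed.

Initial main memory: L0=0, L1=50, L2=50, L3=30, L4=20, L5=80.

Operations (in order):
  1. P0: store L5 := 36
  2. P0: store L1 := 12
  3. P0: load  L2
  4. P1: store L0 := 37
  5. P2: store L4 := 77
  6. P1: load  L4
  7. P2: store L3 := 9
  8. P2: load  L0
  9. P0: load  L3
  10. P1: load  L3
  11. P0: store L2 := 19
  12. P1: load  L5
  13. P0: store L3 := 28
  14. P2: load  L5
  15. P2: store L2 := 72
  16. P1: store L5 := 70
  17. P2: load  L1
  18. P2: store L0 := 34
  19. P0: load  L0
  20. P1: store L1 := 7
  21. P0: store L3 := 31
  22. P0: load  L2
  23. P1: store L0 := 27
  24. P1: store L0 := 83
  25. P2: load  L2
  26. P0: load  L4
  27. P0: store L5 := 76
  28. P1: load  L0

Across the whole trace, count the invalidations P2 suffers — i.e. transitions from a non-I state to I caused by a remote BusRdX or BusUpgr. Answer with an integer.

[1] P0: store L5 := 36 | P0:M(36), P1:I, P2:I | bus: BusRdX
[2] P0: store L1 := 12 | P0:M(12), P1:I, P2:I | bus: BusRdX
[3] P0: load  L2 | P0:E(50), P1:I, P2:I | bus: BusRd
[4] P1: store L0 := 37 | P0:I, P1:M(37), P2:I | bus: BusRdX
[5] P2: store L4 := 77 | P0:I, P1:I, P2:M(77) | bus: BusRdX
[6] P1: load  L4 | P0:I, P1:S(77), P2:S(77) | bus: BusRd,Flush
[7] P2: store L3 := 9 | P0:I, P1:I, P2:M(9) | bus: BusRdX
[8] P2: load  L0 | P0:I, P1:S(37), P2:S(37) | bus: BusRd,Flush
[9] P0: load  L3 | P0:S(9), P1:I, P2:S(9) | bus: BusRd,Flush
[10] P1: load  L3 | P0:S(9), P1:S(9), P2:S(9) | bus: BusRd
[11] P0: store L2 := 19 | P0:M(19), P1:I, P2:I | bus: none
[12] P1: load  L5 | P0:S(36), P1:S(36), P2:I | bus: BusRd,Flush
[13] P0: store L3 := 28 | P0:M(28), P1:I, P2:I | bus: BusUpgr
[14] P2: load  L5 | P0:S(36), P1:S(36), P2:S(36) | bus: BusRd
[15] P2: store L2 := 72 | P0:I, P1:I, P2:M(72) | bus: BusRdX,Flush
[16] P1: store L5 := 70 | P0:I, P1:M(70), P2:I | bus: BusUpgr
[17] P2: load  L1 | P0:S(12), P1:I, P2:S(12) | bus: BusRd,Flush
[18] P2: store L0 := 34 | P0:I, P1:I, P2:M(34) | bus: BusUpgr
[19] P0: load  L0 | P0:S(34), P1:I, P2:S(34) | bus: BusRd,Flush
[20] P1: store L1 := 7 | P0:I, P1:M(7), P2:I | bus: BusRdX
[21] P0: store L3 := 31 | P0:M(31), P1:I, P2:I | bus: none
[22] P0: load  L2 | P0:S(72), P1:I, P2:S(72) | bus: BusRd,Flush
[23] P1: store L0 := 27 | P0:I, P1:M(27), P2:I | bus: BusRdX
[24] P1: store L0 := 83 | P0:I, P1:M(83), P2:I | bus: none
[25] P2: load  L2 | P0:S(72), P1:I, P2:S(72) | bus: none
[26] P0: load  L4 | P0:S(77), P1:S(77), P2:S(77) | bus: BusRd
[27] P0: store L5 := 76 | P0:M(76), P1:I, P2:I | bus: BusRdX,Flush
[28] P1: load  L0 | P0:I, P1:M(83), P2:I | bus: none

invalidations = 4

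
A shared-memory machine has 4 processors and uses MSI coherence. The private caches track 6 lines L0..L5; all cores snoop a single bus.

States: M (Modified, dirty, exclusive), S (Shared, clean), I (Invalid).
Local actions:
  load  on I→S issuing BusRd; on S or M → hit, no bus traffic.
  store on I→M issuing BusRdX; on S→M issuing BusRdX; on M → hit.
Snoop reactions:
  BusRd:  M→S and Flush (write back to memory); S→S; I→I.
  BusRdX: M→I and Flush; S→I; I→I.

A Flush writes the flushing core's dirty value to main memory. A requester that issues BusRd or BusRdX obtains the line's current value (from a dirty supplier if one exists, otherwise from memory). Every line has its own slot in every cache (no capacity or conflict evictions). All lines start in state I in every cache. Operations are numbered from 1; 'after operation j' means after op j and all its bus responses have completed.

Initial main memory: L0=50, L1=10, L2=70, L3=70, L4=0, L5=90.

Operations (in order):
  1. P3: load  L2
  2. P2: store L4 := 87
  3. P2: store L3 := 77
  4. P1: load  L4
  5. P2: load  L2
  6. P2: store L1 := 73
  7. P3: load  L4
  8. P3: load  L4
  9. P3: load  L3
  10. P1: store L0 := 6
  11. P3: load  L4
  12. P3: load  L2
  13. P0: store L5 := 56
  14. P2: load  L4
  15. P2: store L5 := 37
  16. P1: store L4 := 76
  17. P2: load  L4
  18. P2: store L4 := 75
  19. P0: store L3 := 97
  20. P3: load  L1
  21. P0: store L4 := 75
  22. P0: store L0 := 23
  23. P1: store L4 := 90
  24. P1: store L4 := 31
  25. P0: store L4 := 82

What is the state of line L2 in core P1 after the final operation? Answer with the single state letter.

step 1: P3: load  L2  ⟶  IIIS  (L2)  txn=BusRd  M[L2]=70
step 2: P2: store L4 := 87  ⟶  IIMI  (L4)  txn=BusRdX  M[L4]=0
step 3: P2: store L3 := 77  ⟶  IIMI  (L3)  txn=BusRdX  M[L3]=70
step 4: P1: load  L4  ⟶  ISSI  (L4)  txn=BusRd+Flush  M[L4]=87
step 5: P2: load  L2  ⟶  IISS  (L2)  txn=BusRd  M[L2]=70
step 6: P2: store L1 := 73  ⟶  IIMI  (L1)  txn=BusRdX  M[L1]=10
step 7: P3: load  L4  ⟶  ISSS  (L4)  txn=BusRd  M[L4]=87
step 8: P3: load  L4  ⟶  ISSS  (L4)  txn=∅  M[L4]=87
step 9: P3: load  L3  ⟶  IISS  (L3)  txn=BusRd+Flush  M[L3]=77
step 10: P1: store L0 := 6  ⟶  IMII  (L0)  txn=BusRdX  M[L0]=50
step 11: P3: load  L4  ⟶  ISSS  (L4)  txn=∅  M[L4]=87
step 12: P3: load  L2  ⟶  IISS  (L2)  txn=∅  M[L2]=70
step 13: P0: store L5 := 56  ⟶  MIII  (L5)  txn=BusRdX  M[L5]=90
step 14: P2: load  L4  ⟶  ISSS  (L4)  txn=∅  M[L4]=87
step 15: P2: store L5 := 37  ⟶  IIMI  (L5)  txn=BusRdX+Flush  M[L5]=56
step 16: P1: store L4 := 76  ⟶  IMII  (L4)  txn=BusRdX  M[L4]=87
step 17: P2: load  L4  ⟶  ISSI  (L4)  txn=BusRd+Flush  M[L4]=76
step 18: P2: store L4 := 75  ⟶  IIMI  (L4)  txn=BusRdX  M[L4]=76
step 19: P0: store L3 := 97  ⟶  MIII  (L3)  txn=BusRdX  M[L3]=77
step 20: P3: load  L1  ⟶  IISS  (L1)  txn=BusRd+Flush  M[L1]=73
step 21: P0: store L4 := 75  ⟶  MIII  (L4)  txn=BusRdX+Flush  M[L4]=75
step 22: P0: store L0 := 23  ⟶  MIII  (L0)  txn=BusRdX+Flush  M[L0]=6
step 23: P1: store L4 := 90  ⟶  IMII  (L4)  txn=BusRdX+Flush  M[L4]=75
step 24: P1: store L4 := 31  ⟶  IMII  (L4)  txn=∅  M[L4]=75
step 25: P0: store L4 := 82  ⟶  MIII  (L4)  txn=BusRdX+Flush  M[L4]=31

state = I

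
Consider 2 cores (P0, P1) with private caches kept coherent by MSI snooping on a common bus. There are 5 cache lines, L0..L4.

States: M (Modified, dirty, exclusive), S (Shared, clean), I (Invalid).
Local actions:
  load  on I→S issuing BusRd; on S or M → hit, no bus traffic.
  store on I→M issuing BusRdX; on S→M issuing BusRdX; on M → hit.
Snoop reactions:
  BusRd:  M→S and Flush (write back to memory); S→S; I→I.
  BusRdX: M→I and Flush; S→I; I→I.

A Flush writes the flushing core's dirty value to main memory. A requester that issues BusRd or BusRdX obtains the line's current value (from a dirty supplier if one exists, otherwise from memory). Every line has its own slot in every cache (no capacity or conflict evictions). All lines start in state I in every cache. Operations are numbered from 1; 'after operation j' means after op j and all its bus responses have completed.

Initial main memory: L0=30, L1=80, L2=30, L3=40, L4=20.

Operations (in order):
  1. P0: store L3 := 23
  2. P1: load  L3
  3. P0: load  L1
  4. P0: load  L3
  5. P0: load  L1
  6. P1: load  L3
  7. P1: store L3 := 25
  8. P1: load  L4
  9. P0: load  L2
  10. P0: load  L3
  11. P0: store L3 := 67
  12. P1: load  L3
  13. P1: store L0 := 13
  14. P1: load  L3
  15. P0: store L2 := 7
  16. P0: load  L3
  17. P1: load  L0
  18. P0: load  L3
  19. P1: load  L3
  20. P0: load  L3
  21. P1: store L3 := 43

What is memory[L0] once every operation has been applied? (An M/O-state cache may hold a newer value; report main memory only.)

1. P0: store L3 := 23  bus=[BusRdX]  L3: P0=M P1=I  mem[L3]=40
2. P1: load  L3  bus=[BusRd,Flush]  L3: P0=S P1=S  mem[L3]=23
3. P0: load  L1  bus=[BusRd]  L1: P0=S P1=I  mem[L1]=80
4. P0: load  L3  bus=[-]  L3: P0=S P1=S  mem[L3]=23
5. P0: load  L1  bus=[-]  L1: P0=S P1=I  mem[L1]=80
6. P1: load  L3  bus=[-]  L3: P0=S P1=S  mem[L3]=23
7. P1: store L3 := 25  bus=[BusRdX]  L3: P0=I P1=M  mem[L3]=23
8. P1: load  L4  bus=[BusRd]  L4: P0=I P1=S  mem[L4]=20
9. P0: load  L2  bus=[BusRd]  L2: P0=S P1=I  mem[L2]=30
10. P0: load  L3  bus=[BusRd,Flush]  L3: P0=S P1=S  mem[L3]=25
11. P0: store L3 := 67  bus=[BusRdX]  L3: P0=M P1=I  mem[L3]=25
12. P1: load  L3  bus=[BusRd,Flush]  L3: P0=S P1=S  mem[L3]=67
13. P1: store L0 := 13  bus=[BusRdX]  L0: P0=I P1=M  mem[L0]=30
14. P1: load  L3  bus=[-]  L3: P0=S P1=S  mem[L3]=67
15. P0: store L2 := 7  bus=[BusRdX]  L2: P0=M P1=I  mem[L2]=30
16. P0: load  L3  bus=[-]  L3: P0=S P1=S  mem[L3]=67
17. P1: load  L0  bus=[-]  L0: P0=I P1=M  mem[L0]=30
18. P0: load  L3  bus=[-]  L3: P0=S P1=S  mem[L3]=67
19. P1: load  L3  bus=[-]  L3: P0=S P1=S  mem[L3]=67
20. P0: load  L3  bus=[-]  L3: P0=S P1=S  mem[L3]=67
21. P1: store L3 := 43  bus=[BusRdX]  L3: P0=I P1=M  mem[L3]=67

memory[L0] = 30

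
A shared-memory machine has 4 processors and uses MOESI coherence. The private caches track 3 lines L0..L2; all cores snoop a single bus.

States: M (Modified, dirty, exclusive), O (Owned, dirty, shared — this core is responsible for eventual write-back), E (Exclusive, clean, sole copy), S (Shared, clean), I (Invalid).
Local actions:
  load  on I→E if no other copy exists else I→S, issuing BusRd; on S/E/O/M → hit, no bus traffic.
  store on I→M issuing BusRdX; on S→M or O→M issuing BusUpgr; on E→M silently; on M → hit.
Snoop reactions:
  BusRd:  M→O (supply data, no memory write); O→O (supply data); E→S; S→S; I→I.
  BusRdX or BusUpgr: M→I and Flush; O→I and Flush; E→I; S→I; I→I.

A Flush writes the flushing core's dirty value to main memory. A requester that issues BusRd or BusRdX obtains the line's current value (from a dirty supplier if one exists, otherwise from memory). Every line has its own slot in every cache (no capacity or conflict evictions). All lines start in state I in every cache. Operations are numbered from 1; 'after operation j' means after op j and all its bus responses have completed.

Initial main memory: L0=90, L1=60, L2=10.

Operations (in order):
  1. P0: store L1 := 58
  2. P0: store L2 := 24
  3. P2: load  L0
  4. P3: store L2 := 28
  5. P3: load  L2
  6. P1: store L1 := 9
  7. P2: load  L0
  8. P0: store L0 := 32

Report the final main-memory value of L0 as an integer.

1. P0: store L1 := 58  bus=[BusRdX]  L1: P0=M P1=I P2=I P3=I  mem[L1]=60
2. P0: store L2 := 24  bus=[BusRdX]  L2: P0=M P1=I P2=I P3=I  mem[L2]=10
3. P2: load  L0  bus=[BusRd]  L0: P0=I P1=I P2=E P3=I  mem[L0]=90
4. P3: store L2 := 28  bus=[BusRdX,Flush]  L2: P0=I P1=I P2=I P3=M  mem[L2]=24
5. P3: load  L2  bus=[-]  L2: P0=I P1=I P2=I P3=M  mem[L2]=24
6. P1: store L1 := 9  bus=[BusRdX,Flush]  L1: P0=I P1=M P2=I P3=I  mem[L1]=58
7. P2: load  L0  bus=[-]  L0: P0=I P1=I P2=E P3=I  mem[L0]=90
8. P0: store L0 := 32  bus=[BusRdX]  L0: P0=M P1=I P2=I P3=I  mem[L0]=90

memory[L0] = 90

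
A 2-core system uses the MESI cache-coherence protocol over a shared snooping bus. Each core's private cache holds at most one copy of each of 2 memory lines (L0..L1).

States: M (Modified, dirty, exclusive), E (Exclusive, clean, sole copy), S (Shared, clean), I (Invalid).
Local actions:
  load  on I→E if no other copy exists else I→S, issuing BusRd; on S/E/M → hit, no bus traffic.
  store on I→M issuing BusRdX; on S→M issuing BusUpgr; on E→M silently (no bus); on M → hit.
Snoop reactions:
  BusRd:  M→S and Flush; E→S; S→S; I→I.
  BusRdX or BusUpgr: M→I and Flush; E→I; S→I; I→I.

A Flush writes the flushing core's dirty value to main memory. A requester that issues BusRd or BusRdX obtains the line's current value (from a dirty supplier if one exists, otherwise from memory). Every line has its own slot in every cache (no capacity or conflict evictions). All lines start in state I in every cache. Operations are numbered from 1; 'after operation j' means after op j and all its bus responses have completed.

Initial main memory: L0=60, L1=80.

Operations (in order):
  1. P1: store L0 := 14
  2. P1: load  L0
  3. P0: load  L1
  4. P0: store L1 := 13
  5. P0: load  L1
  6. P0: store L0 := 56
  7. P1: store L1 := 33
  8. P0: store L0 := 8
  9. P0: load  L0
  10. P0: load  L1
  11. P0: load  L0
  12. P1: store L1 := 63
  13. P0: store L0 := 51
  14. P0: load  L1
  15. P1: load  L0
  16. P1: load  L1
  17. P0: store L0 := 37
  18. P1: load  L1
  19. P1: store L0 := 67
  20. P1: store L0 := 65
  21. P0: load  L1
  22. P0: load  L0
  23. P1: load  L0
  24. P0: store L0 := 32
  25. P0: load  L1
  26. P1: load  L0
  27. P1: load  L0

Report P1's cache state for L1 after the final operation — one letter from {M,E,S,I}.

state = S

1. P1: store L0 := 14  bus=[BusRdX]  L0: P0=I P1=M  mem[L0]=60
2. P1: load  L0  bus=[-]  L0: P0=I P1=M  mem[L0]=60
3. P0: load  L1  bus=[BusRd]  L1: P0=E P1=I  mem[L1]=80
4. P0: store L1 := 13  bus=[-]  L1: P0=M P1=I  mem[L1]=80
5. P0: load  L1  bus=[-]  L1: P0=M P1=I  mem[L1]=80
6. P0: store L0 := 56  bus=[BusRdX,Flush]  L0: P0=M P1=I  mem[L0]=14
7. P1: store L1 := 33  bus=[BusRdX,Flush]  L1: P0=I P1=M  mem[L1]=13
8. P0: store L0 := 8  bus=[-]  L0: P0=M P1=I  mem[L0]=14
9. P0: load  L0  bus=[-]  L0: P0=M P1=I  mem[L0]=14
10. P0: load  L1  bus=[BusRd,Flush]  L1: P0=S P1=S  mem[L1]=33
11. P0: load  L0  bus=[-]  L0: P0=M P1=I  mem[L0]=14
12. P1: store L1 := 63  bus=[BusUpgr]  L1: P0=I P1=M  mem[L1]=33
13. P0: store L0 := 51  bus=[-]  L0: P0=M P1=I  mem[L0]=14
14. P0: load  L1  bus=[BusRd,Flush]  L1: P0=S P1=S  mem[L1]=63
15. P1: load  L0  bus=[BusRd,Flush]  L0: P0=S P1=S  mem[L0]=51
16. P1: load  L1  bus=[-]  L1: P0=S P1=S  mem[L1]=63
17. P0: store L0 := 37  bus=[BusUpgr]  L0: P0=M P1=I  mem[L0]=51
18. P1: load  L1  bus=[-]  L1: P0=S P1=S  mem[L1]=63
19. P1: store L0 := 67  bus=[BusRdX,Flush]  L0: P0=I P1=M  mem[L0]=37
20. P1: store L0 := 65  bus=[-]  L0: P0=I P1=M  mem[L0]=37
21. P0: load  L1  bus=[-]  L1: P0=S P1=S  mem[L1]=63
22. P0: load  L0  bus=[BusRd,Flush]  L0: P0=S P1=S  mem[L0]=65
23. P1: load  L0  bus=[-]  L0: P0=S P1=S  mem[L0]=65
24. P0: store L0 := 32  bus=[BusUpgr]  L0: P0=M P1=I  mem[L0]=65
25. P0: load  L1  bus=[-]  L1: P0=S P1=S  mem[L1]=63
26. P1: load  L0  bus=[BusRd,Flush]  L0: P0=S P1=S  mem[L0]=32
27. P1: load  L0  bus=[-]  L0: P0=S P1=S  mem[L0]=32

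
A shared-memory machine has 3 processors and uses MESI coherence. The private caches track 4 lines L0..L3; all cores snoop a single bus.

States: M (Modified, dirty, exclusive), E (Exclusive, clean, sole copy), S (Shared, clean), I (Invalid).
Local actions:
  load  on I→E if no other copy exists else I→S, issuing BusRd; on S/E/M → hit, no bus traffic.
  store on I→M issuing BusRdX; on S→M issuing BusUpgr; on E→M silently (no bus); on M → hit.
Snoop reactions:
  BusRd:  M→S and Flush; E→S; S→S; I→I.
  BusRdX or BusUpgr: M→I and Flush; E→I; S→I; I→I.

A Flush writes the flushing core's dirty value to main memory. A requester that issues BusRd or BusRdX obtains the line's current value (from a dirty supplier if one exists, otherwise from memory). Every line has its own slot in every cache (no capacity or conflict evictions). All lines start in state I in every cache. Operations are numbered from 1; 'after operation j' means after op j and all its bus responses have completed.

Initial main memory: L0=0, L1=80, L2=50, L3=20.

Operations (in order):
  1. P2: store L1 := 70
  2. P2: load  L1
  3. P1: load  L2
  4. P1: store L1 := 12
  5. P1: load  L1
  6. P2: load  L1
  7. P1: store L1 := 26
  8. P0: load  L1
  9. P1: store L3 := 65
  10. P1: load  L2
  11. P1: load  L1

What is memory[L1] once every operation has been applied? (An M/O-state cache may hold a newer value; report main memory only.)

  op1 P2: store L1 := 70 → I/I/M on L1; bus BusRdX; mem=80
  op2 P2: load  L1 → I/I/M on L1; bus (none); mem=80
  op3 P1: load  L2 → I/E/I on L2; bus BusRd; mem=50
  op4 P1: store L1 := 12 → I/M/I on L1; bus BusRdX Flush; mem=70
  op5 P1: load  L1 → I/M/I on L1; bus (none); mem=70
  op6 P2: load  L1 → I/S/S on L1; bus BusRd Flush; mem=12
  op7 P1: store L1 := 26 → I/M/I on L1; bus BusUpgr; mem=12
  op8 P0: load  L1 → S/S/I on L1; bus BusRd Flush; mem=26
  op9 P1: store L3 := 65 → I/M/I on L3; bus BusRdX; mem=20
  op10 P1: load  L2 → I/E/I on L2; bus (none); mem=50
  op11 P1: load  L1 → S/S/I on L1; bus (none); mem=26

memory[L1] = 26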